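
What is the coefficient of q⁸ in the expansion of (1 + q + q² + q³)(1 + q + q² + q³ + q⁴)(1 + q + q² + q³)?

(1 + q + q² + q³) has coefficients 1,1,1,1 for degrees 0…3.
(1 + q + q² + q³ + q⁴) has coefficients 1,1,1,1,1,0,0,0,0 for degrees 0…8.
Finally multiplying by (1 + q + q² + q³), the product of all factors after the first has coefficients 1,2,3,4,4,3,2,1,0 for degrees 0…8.
[q⁸] = 1·0 + 1·1 + 1·2 + 1·3 = 6.

6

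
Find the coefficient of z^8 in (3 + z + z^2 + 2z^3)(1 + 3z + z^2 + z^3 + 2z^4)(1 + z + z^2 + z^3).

13

(3 + z + z^2 + 2z^3) has coefficients 3,1,1,2 for degrees 0…3.
(1 + 3z + z^2 + z^3 + 2z^4) has coefficients 1,3,1,1,2,0,0,0,0 for degrees 0…8.
Finally multiplying by (1 + z + z^2 + z^3), the product of all factors after the first has coefficients 1,4,5,6,7,4,3,2,0 for degrees 0…8.
[z^8] = 3·0 + 1·2 + 1·3 + 2·4 = 13.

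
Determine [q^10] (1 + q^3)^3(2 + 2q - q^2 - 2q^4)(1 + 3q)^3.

-67

(1 + q^3)^3 has coefficients 1,0,0,3,0,0,3,0,0,1 for degrees 0…9.
(2 + 2q - q^2 - 2q^4) has coefficients 2,2,-1,0,-2,0,0,0,0,0,0 for degrees 0…10.
Finally multiplying by (1 + 3q)^3, the product of all factors after the first has coefficients 2,20,71,99,25,-45,-54,-54,0,0,0 for degrees 0…10.
[q^10] = 1·0 + 3·(-54) + 3·25 + 1·20 = -67.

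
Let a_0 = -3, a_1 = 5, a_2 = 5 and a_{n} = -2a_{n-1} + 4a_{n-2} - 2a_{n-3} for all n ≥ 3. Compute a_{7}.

1068

The ordinary generating function has denominator 1 + 2x - 4x^2 + 2x^3.
Iterating the recurrence: a_0,…,a_{7} = -3, 5, 5, 16, -22, 98, -316, 1068.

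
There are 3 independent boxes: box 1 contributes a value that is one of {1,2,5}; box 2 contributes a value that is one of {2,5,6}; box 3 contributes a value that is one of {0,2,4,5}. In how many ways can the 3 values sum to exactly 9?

The generating function for the choices is (x + x^2 + x^5)·(x^2 + x^5 + x^6)·(1 + x^2 + x^4 + x^5); the count is [x^9].
(x + x^2 + x^5) has coefficients 0,1,1,0,0,1 for degrees 0…5.
(x^2 + x^5 + x^6) has coefficients 0,0,1,0,0,1,1,0,0,0 for degrees 0…9.
Finally multiplying by (1 + x^2 + x^4 + x^5), the product of all factors after the first has coefficients 0,0,1,0,1,1,2,2,1,1 for degrees 0…9.
[x^9] = 1·1 + 1·2 + 1·1 = 4.

4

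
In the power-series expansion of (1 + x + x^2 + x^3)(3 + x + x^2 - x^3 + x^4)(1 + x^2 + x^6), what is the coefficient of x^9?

5

(1 + x + x^2 + x^3) has coefficients 1,1,1,1 for degrees 0…3.
(3 + x + x^2 - x^3 + x^4) has coefficients 3,1,1,-1,1,0,0,0,0,0 for degrees 0…9.
Finally multiplying by (1 + x^2 + x^6), the product of all factors after the first has coefficients 3,1,4,0,2,-1,4,1,1,-1 for degrees 0…9.
[x^9] = 1·(-1) + 1·1 + 1·1 + 1·4 = 5.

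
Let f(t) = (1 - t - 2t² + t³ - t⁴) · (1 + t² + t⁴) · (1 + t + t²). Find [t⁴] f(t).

(1 - t - 2t² + t³ - t⁴) has coefficients 1,-1,-2,1,-1 for degrees 0…4.
(1 + t² + t⁴) has coefficients 1,0,1,0,1 for degrees 0…4.
Finally multiplying by (1 + t + t²), the product of all factors after the first has coefficients 1,1,2,1,2 for degrees 0…4.
[t⁴] = 1·2 − 1·1 − 2·2 + 1·1 − 1·1 = -3.

-3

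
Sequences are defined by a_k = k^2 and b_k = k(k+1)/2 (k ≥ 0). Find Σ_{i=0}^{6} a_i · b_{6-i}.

This is [x^6] in the product of the two ordinary generating functions.
Σ = 0·21 + 1·15 + 4·10 + 9·6 + 16·3 + 25·1 + 36·0 = 182.

182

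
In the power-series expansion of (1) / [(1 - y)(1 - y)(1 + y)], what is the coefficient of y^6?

4

The denominator gives the recurrence a_n = a_(n−1) + a_(n−2) − a_(n−3) for n ≥ 3; the numerator fixes a_0 = 1, a_1 = 1, a_2 = 2.
Iterating: 1, 1, 2, 2, 3, 3, 4, so a_6 = 4.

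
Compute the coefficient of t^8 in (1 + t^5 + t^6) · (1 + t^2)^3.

(1 + t^5 + t^6) has coefficients 1,0,0,0,0,1,1 for degrees 0…6.
(1 + t^2)^3 has coefficients 1,0,3,0,3,0,1,0,0 for degrees 0…8.
[t^8] = 1·0 + 1·0 + 1·3 = 3.

3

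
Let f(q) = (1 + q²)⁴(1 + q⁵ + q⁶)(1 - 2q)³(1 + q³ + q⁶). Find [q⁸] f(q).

(1 + q²)⁴ has coefficients 1,0,4,0,6,0,4,0,1 for degrees 0…8.
(1 + q⁵ + q⁶) has coefficients 1,0,0,0,0,1,1,0,0 for degrees 0…8.
Multiplying by (1 - 2q)³ gives running coefficients 1,-6,12,-8,0,1,-5,6,4 for degrees 0…8.
Finally multiplying by (1 + q³ + q⁶), the product of all factors after the first has coefficients 1,-6,12,-7,-6,13,-12,0,17 for degrees 0…8.
[q⁸] = 1·17 + 4·(-12) + 6·(-6) + 4·12 + 1·1 = -18.

-18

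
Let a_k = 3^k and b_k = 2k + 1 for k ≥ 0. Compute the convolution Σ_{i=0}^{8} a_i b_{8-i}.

19673

The convolution is the t^8 coefficient of A(t)B(t).
Σ = 1·17 + 3·15 + 9·13 + 27·11 + 81·9 + 243·7 + 729·5 + 2187·3 + 6561·1 = 19673.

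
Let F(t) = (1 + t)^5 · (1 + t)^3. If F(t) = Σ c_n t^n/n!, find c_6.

The EGF product rule gives c_6 = Σ_{k_1+k_2=6} C(6; k_1,k_2) · ∏ g_i(k_i), where (1+t)^5 gives the falling factorial (5)_k; (1+t)^3 gives the falling factorial (3)_k.
g_1(k) for k = 0…6: 1, 5, 20, 60, 120, 120, 0.
g_2(k) for k = 0…6: 1, 3, 6, 6, 0, 0, 0.
c_6 = Σ_k C(6,k)·g_1(k)·g_2(6−k) = 20·60·6 + 15·120·6 + 6·120·3 = 7200 + 10800 + 2160 = 20160.

20160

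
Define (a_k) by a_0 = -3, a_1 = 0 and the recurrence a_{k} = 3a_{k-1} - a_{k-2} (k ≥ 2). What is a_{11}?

20295

The ordinary generating function has denominator 1 - 3t + t^2.
Iterating the recurrence: a_0,…,a_{11} = -3, 0, 3, 9, 24, 63, 165, 432, 1131, 2961, 7752, 20295.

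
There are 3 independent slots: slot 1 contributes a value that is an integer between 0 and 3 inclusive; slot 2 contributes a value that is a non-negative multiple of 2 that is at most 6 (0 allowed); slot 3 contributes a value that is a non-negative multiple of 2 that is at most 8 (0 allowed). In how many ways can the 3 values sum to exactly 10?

The generating function for the choices is (1 + z + z^2 + z^3)·(1 + z^2 + z^4 + z^6)·(1 + z^2 + z^4 + z^6 + z^8); the count is [z^10].
(1 + z + z^2 + z^3) has coefficients 1,1,1,1 for degrees 0…3.
(1 + z^2 + z^4 + z^6) has coefficients 1,0,1,0,1,0,1,0,0,0,0 for degrees 0…10.
Finally multiplying by (1 + z^2 + z^4 + z^6 + z^8), the product of all factors after the first has coefficients 1,0,2,0,3,0,4,0,4,0,3 for degrees 0…10.
[z^10] = 1·3 + 1·0 + 1·4 + 1·0 = 7.

7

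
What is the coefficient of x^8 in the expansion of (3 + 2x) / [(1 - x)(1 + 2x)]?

343

Partial fractions give a closed form: a_n = (5/3)·1^n + (4/3)·(-2)^n.
At n = 8: a_8 = 343.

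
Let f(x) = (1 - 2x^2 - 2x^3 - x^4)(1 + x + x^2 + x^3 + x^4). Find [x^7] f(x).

-3

(1 - 2x^2 - 2x^3 - x^4) has coefficients 1,0,-2,-2,-1 for degrees 0…4.
(1 + x + x^2 + x^3 + x^4) has coefficients 1,1,1,1,1,0,0,0 for degrees 0…7.
[x^7] = 1·0 − 2·0 − 2·1 − 1·1 = -3.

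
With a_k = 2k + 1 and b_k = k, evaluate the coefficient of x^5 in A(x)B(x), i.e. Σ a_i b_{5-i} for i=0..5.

Write out a_i and b_{5-i} for i = 0,…,5 and sum the products.
Σ = 1·5 + 3·4 + 5·3 + 7·2 + 9·1 + 11·0 = 55.

55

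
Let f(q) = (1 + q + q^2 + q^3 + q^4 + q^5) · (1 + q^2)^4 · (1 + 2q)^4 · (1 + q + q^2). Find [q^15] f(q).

(1 + q + q^2 + q^3 + q^4 + q^5) has coefficients 1,1,1,1,1,1 for degrees 0…5.
(1 + q^2)^4 has coefficients 1,0,4,0,6,0,4,0,1,0,0,0,0,0,0,0 for degrees 0…15.
Multiplying by (1 + 2q)^4 gives running coefficients 1,8,28,64,118,176,212,224,193,136,88,32,16,0,0,0 for degrees 0…15.
Finally multiplying by (1 + q + q^2), the product of all factors after the first has coefficients 1,9,37,100,210,358,506,612,629,553,417,256,136,48,16,0 for degrees 0…15.
[q^15] = 1·0 + 1·16 + 1·48 + 1·136 + 1·256 + 1·417 = 873.

873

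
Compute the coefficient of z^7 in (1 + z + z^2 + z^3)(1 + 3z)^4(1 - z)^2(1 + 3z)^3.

(1 + z + z^2 + z^3) has coefficients 1,1,1,1 for degrees 0…3.
(1 + 3z)^4 has coefficients 1,12,54,108,81,0,0,0 for degrees 0…7.
Multiplying by (1 - z)^2 gives running coefficients 1,10,31,12,-81,-54,81,0 for degrees 0…7.
Finally multiplying by (1 + 3z)^3, the product of all factors after the first has coefficients 1,19,148,588,1134,378,-2268,-2916 for degrees 0…7.
[z^7] = 1·(-2916) + 1·(-2268) + 1·378 + 1·1134 = -3672.

-3672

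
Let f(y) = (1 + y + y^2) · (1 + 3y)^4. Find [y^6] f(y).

81

(1 + y + y^2) has coefficients 1,1,1 for degrees 0…2.
(1 + 3y)^4 has coefficients 1,12,54,108,81,0,0 for degrees 0…6.
[y^6] = 1·0 + 1·0 + 1·81 = 81.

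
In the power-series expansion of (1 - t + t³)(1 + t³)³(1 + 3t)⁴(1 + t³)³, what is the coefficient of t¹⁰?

481

(1 - t + t³) has coefficients 1,-1,0,1 for degrees 0…3.
(1 + t³)³ has coefficients 1,0,0,3,0,0,3,0,0,1,0 for degrees 0…10.
Multiplying by (1 + 3t)⁴ gives running coefficients 1,12,54,111,117,162,327,279,162,325,255 for degrees 0…10.
Finally multiplying by (1 + t³)³, the product of all factors after the first has coefficients 1,12,54,114,153,324,663,666,810,1640,1455 for degrees 0…10.
[t¹⁰] = 1·1455 − 1·1640 + 1·666 = 481.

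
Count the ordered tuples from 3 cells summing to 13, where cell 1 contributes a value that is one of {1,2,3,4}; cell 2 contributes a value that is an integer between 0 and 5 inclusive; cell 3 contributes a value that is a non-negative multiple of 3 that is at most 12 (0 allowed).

8

The generating function for the choices is (t + t^2 + t^3 + t^4)·(1 + t + t^2 + t^3 + t^4 + t^5)·(1 + t^3 + t^6 + t^9 + t^12); the count is [t^13].
(t + t^2 + t^3 + t^4) has coefficients 0,1,1,1,1 for degrees 0…4.
(1 + t + t^2 + t^3 + t^4 + t^5) has coefficients 1,1,1,1,1,1,0,0,0,0,0,0,0,0 for degrees 0…13.
Finally multiplying by (1 + t^3 + t^6 + t^9 + t^12), the product of all factors after the first has coefficients 1,1,1,2,2,2,2,2,2,2,2,2,2,2 for degrees 0…13.
[t^13] = 1·2 + 1·2 + 1·2 + 1·2 = 8.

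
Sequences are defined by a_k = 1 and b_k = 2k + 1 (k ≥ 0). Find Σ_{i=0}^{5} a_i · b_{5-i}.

36

This is [x^5] in the product of the two ordinary generating functions.
Σ = 1·11 + 1·9 + 1·7 + 1·5 + 1·3 + 1·1 = 36.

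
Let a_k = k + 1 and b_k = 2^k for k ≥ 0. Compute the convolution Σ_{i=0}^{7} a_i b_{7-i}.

This is [x^7] in the product of the two ordinary generating functions.
Σ = 1·128 + 2·64 + 3·32 + 4·16 + 5·8 + 6·4 + 7·2 + 8·1 = 502.

502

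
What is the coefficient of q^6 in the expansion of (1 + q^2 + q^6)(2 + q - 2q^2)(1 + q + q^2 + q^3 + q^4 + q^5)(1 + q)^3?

18

(1 + q^2 + q^6) has coefficients 1,0,1,0,0,0,1 for degrees 0…6.
(2 + q - 2q^2) has coefficients 2,1,-2,0,0,0,0 for degrees 0…6.
Multiplying by (1 + q + q^2 + q^3 + q^4 + q^5) gives running coefficients 2,3,1,1,1,1,-1 for degrees 0…6.
Finally multiplying by (1 + q)^3, the product of all factors after the first has coefficients 2,9,16,15,10,8,6 for degrees 0…6.
[q^6] = 1·6 + 1·10 + 1·2 = 18.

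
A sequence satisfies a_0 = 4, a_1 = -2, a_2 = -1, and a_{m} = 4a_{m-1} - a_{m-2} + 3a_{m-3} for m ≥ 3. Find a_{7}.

1990

The ordinary generating function has denominator 1 - 4x + x^2 - 3x^3.
Iterating the recurrence: a_0,…,a_{7} = 4, -2, -1, 10, 35, 127, 503, 1990.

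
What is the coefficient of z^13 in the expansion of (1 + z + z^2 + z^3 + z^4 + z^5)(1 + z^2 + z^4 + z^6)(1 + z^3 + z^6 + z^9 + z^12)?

(1 + z + z^2 + z^3 + z^4 + z^5) has coefficients 1,1,1,1,1,1 for degrees 0…5.
(1 + z^2 + z^4 + z^6) has coefficients 1,0,1,0,1,0,1,0,0,0,0,0,0,0 for degrees 0…13.
Finally multiplying by (1 + z^3 + z^6 + z^9 + z^12), the product of all factors after the first has coefficients 1,0,1,1,1,1,2,1,1,2,1,1,2,1 for degrees 0…13.
[z^13] = 1·1 + 1·2 + 1·1 + 1·1 + 1·2 + 1·1 = 8.

8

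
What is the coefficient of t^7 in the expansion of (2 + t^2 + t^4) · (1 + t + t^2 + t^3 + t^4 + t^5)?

(2 + t^2 + t^4) has coefficients 2,0,1,0,1 for degrees 0…4.
(1 + t + t^2 + t^3 + t^4 + t^5) has coefficients 1,1,1,1,1,1,0,0 for degrees 0…7.
[t^7] = 2·0 + 1·1 + 1·1 = 2.

2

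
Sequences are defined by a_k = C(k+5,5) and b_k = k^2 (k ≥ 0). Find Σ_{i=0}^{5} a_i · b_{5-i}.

Write out a_i and b_{5-i} for i = 0,…,5 and sum the products.
Σ = 1·25 + 6·16 + 21·9 + 56·4 + 126·1 + 252·0 = 660.

660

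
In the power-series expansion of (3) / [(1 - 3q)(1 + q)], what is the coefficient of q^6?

Partial fractions give a closed form: a_n = (9/4)·3^n + (3/4)·(-1)^n.
At n = 6: a_6 = 1641.

1641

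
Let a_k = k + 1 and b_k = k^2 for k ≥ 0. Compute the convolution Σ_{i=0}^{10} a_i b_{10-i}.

Write out a_i and b_{10-i} for i = 0,…,10 and sum the products.
Σ = 1·100 + 2·81 + 3·64 + 4·49 + 5·36 + 6·25 + 7·16 + 8·9 + 9·4 + 10·1 + 11·0 = 1210.

1210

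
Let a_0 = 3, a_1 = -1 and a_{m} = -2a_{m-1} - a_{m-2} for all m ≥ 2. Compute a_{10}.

-17

The ordinary generating function has denominator 1 + 2z + z^2.
Iterating the recurrence: a_0,…,a_{10} = 3, -1, -1, 3, -5, 7, -9, 11, -13, 15, -17.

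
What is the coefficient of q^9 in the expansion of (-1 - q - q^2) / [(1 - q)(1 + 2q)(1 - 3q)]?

Partial fractions give a closed form: a_n = (1/2)·1^n + (-1/5)·(-2)^n + (-13/10)·3^n.
At n = 9: a_9 = -25485.

-25485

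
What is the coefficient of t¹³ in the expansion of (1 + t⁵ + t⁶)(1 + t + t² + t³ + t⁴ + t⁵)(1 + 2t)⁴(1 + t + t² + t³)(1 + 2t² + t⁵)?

(1 + t⁵ + t⁶) has coefficients 1,0,0,0,0,1,1 for degrees 0…6.
(1 + t + t² + t³ + t⁴ + t⁵) has coefficients 1,1,1,1,1,1,0,0,0,0,0,0,0,0 for degrees 0…13.
Multiplying by (1 + 2t)⁴ gives running coefficients 1,9,33,65,81,81,80,72,48,16,0,0,0,0 for degrees 0…13.
Multiplying by (1 + t + t² + t³) gives running coefficients 1,10,43,108,188,260,307,314,281,216,136,64,16,0 for degrees 0…13.
Finally multiplying by (1 + 2t² + t⁵), the product of all factors after the first has coefficients 1,10,45,128,274,477,693,877,1003,1032,958,803,602,409 for degrees 0…13.
[t¹³] = 1·409 + 1·1003 + 1·877 = 2289.

2289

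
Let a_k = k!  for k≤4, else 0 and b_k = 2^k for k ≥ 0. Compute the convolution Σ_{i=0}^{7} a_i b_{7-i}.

Write out a_i and b_{7-i} for i = 0,…,7 and sum the products.
Σ = 1·128 + 1·64 + 2·32 + 6·16 + 24·8 + 0·4 + 0·2 + 0·1 = 544.

544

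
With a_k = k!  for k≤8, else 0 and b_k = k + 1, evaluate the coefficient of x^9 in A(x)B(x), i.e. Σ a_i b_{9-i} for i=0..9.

99461

The convolution is the t^9 coefficient of A(t)B(t).
Σ = 1·10 + 1·9 + 2·8 + 6·7 + 24·6 + 120·5 + 720·4 + 5040·3 + 40320·2 + 0·1 = 99461.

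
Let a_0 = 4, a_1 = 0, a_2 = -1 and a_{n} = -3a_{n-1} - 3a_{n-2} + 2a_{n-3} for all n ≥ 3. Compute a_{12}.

The ordinary generating function has denominator 1 + 3z + 3z^2 - 2z^3.
Iterating the recurrence: a_0,…,a_{12} = 4, 0, -1, 11, -30, 55, -53, -66, 467, -1309, 2394, -2321, -2837.

-2837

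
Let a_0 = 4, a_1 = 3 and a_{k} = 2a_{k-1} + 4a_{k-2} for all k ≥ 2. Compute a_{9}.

The ordinary generating function has denominator 1 - 2t - 4t^2.
Iterating the recurrence: a_0,…,a_{9} = 4, 3, 22, 56, 200, 624, 2048, 6592, 21376, 69120.

69120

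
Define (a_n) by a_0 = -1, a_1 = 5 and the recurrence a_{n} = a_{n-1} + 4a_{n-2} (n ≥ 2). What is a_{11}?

The ordinary generating function has denominator 1 - t - 4t^2.
Iterating the recurrence: a_0,…,a_{11} = -1, 5, 1, 21, 25, 109, 209, 645, 1481, 4061, 9985, 26229.

26229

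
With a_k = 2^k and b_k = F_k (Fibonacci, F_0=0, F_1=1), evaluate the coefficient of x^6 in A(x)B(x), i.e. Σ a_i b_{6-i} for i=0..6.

This is [x^6] in the product of the two ordinary generating functions.
Σ = 1·8 + 2·5 + 4·3 + 8·2 + 16·1 + 32·1 + 64·0 = 94.

94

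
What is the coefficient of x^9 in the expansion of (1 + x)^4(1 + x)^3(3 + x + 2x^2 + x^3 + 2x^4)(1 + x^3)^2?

570

(1 + x)^4 has coefficients 1,4,6,4,1 for degrees 0…4.
(1 + x)^3 has coefficients 1,3,3,1,0,0,0,0,0,0 for degrees 0…9.
Multiplying by (3 + x + 2x^2 + x^3 + 2x^4) gives running coefficients 3,10,14,13,12,11,7,2,0,0 for degrees 0…9.
Finally multiplying by (1 + x^3)^2, the product of all factors after the first has coefficients 3,10,14,19,32,39,36,36,36,27 for degrees 0…9.
[x^9] = 1·27 + 4·36 + 6·36 + 4·36 + 1·39 = 570.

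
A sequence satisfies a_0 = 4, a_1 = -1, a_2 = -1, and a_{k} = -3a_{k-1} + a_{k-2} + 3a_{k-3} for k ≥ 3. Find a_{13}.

The ordinary generating function has denominator 1 + 3y - y^2 - 3y^3.
Iterating the recurrence: a_0,…,a_{13} = 4, -1, -1, 14, -46, 149, -451, 1364, -4096, 12299, -36901, 110714, -332146, 996449.

996449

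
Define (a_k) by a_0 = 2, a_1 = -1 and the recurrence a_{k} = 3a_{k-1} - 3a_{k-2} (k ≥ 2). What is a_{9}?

The ordinary generating function has denominator 1 - 3t + 3t^2.
Iterating the recurrence: a_0,…,a_{9} = 2, -1, -9, -24, -45, -63, -54, 27, 243, 648.

648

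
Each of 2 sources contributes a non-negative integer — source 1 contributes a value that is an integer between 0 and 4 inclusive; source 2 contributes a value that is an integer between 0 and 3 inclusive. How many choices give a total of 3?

4

The generating function for the choices is (1 + z + z^2 + z^3 + z^4)·(1 + z + z^2 + z^3); the count is [z^3].
(1 + z + z^2 + z^3 + z^4) has coefficients 1,1,1,1 for degrees 0…3.
(1 + z + z^2 + z^3) has coefficients 1,1,1,1 for degrees 0…3.
[z^3] = 1·1 + 1·1 + 1·1 + 1·1 = 4.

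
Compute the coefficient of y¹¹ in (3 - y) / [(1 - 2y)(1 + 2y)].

-1024

The denominator gives the recurrence a_n = 4a_(n−2) for n ≥ 2; the numerator fixes a_0 = 3, a_1 = -1.
Iterating: 3, -1, 12, -4, 48, -16, 192, -64, 768, -256, 3072, -1024, so a_11 = -1024.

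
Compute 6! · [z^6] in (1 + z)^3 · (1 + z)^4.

The EGF product rule gives c_6 = Σ_{k_1+k_2=6} C(6; k_1,k_2) · ∏ g_i(k_i), where (1+z)^3 gives the falling factorial (3)_k; (1+z)^4 gives the falling factorial (4)_k.
g_1(k) for k = 0…6: 1, 3, 6, 6, 0, 0, 0.
g_2(k) for k = 0…6: 1, 4, 12, 24, 24, 0, 0.
c_6 = Σ_k C(6,k)·g_1(k)·g_2(6−k) = 15·6·24 + 20·6·24 = 2160 + 2880 = 5040.

5040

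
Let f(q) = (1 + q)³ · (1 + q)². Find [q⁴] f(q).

(1 + q)³ has coefficients 1,3,3,1 for degrees 0…3.
(1 + q)² has coefficients 1,2,1,0,0 for degrees 0…4.
[q⁴] = 1·0 + 3·0 + 3·1 + 1·2 = 5.

5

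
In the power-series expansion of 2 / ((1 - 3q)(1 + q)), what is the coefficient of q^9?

Partial fractions give a closed form: a_n = (3/2)·3^n + (1/2)·(-1)^n.
At n = 9: a_9 = 29524.

29524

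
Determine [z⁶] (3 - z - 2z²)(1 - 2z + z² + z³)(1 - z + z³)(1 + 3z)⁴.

(3 - z - 2z²) has coefficients 3,-1,-2 for degrees 0…2.
(1 - 2z + z² + z³) has coefficients 1,-2,1,1,0,0,0 for degrees 0…6.
Multiplying by (1 - z + z³) gives running coefficients 1,-3,3,1,-3,1,1 for degrees 0…6.
Finally multiplying by (1 + 3z)⁴, the product of all factors after the first has coefficients 1,9,21,-17,-72,100,202 for degrees 0…6.
[z⁶] = 3·202 − 1·100 − 2·(-72) = 650.

650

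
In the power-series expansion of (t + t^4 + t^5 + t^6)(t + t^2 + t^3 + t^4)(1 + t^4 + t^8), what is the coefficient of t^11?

(t + t^4 + t^5 + t^6) has coefficients 0,1,0,0,1,1,1 for degrees 0…6.
(t + t^2 + t^3 + t^4) has coefficients 0,1,1,1,1,0,0,0,0,0,0,0 for degrees 0…11.
Finally multiplying by (1 + t^4 + t^8), the product of all factors after the first has coefficients 0,1,1,1,1,1,1,1,1,1,1,1 for degrees 0…11.
[t^11] = 1·1 + 1·1 + 1·1 + 1·1 = 4.

4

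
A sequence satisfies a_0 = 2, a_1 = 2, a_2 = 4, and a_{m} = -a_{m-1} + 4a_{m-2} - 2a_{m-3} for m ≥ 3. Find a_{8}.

484

The ordinary generating function has denominator 1 + x - 4x^2 + 2x^3.
Iterating the recurrence: a_0,…,a_{8} = 2, 2, 4, 0, 12, -20, 68, -172, 484.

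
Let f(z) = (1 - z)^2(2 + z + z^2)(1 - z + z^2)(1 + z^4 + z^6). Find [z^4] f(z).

5

(1 - z)^2 has coefficients 1,-2,1 for degrees 0…2.
(2 + z + z^2) has coefficients 2,1,1,0,0 for degrees 0…4.
Multiplying by (1 - z + z^2) gives running coefficients 2,-1,2,0,1 for degrees 0…4.
Finally multiplying by (1 + z^4 + z^6), the product of all factors after the first has coefficients 2,-1,2,0,3 for degrees 0…4.
[z^4] = 1·3 − 2·0 + 1·2 = 5.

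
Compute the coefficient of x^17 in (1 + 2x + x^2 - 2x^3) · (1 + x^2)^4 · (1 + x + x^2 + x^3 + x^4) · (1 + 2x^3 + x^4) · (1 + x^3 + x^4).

(1 + 2x + x^2 - 2x^3) has coefficients 1,2,1,-2 for degrees 0…3.
(1 + x^2)^4 has coefficients 1,0,4,0,6,0,4,0,1,0,0,0,0,0,0,0,0,0 for degrees 0…17.
Multiplying by (1 + x + x^2 + x^3 + x^4) gives running coefficients 1,1,5,5,11,10,14,10,11,5,5,1,1,0,0,0,0,0 for degrees 0…17.
Multiplying by (1 + 2x^3 + x^4) gives running coefficients 1,1,5,7,14,21,29,37,42,43,39,33,22,15,7,3,1,0 for degrees 0…17.
Finally multiplying by (1 + x^3 + x^4), the product of all factors after the first has coefficients 1,1,5,8,16,27,41,58,77,93,105,112,107,97,79,58,38,22 for degrees 0…17.
[x^17] = 1·22 + 2·38 + 1·58 − 2·79 = -2.

-2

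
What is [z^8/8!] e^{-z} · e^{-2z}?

6561

The EGF product rule gives c_8 = Σ_{k_1+k_2=8} C(8; k_1,k_2) · ∏ g_i(k_i), where e^{-z} gives (-1)^k; e^{-2z} gives (-2)^k.
g_1(k) for k = 0…8: 1, -1, 1, -1, 1, -1, 1, -1, 1.
g_2(k) for k = 0…8: 1, -2, 4, -8, 16, -32, 64, -128, 256.
c_8 = Σ_k C(8,k)·g_1(k)·g_2(8−k) = 1·1·256 + 8·(-1)·(-128) + 28·1·64 + 56·(-1)·(-32) + 70·1·16 + 56·(-1)·(-8) + 28·1·4 + 8·(-1)·(-2) + 1·1·1 = 256 + 1024 + 1792 + 1792 + 1120 + 448 + 112 + 16 + 1 = 6561.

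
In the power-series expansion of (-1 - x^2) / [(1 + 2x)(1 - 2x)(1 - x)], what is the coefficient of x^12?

-6826

Partial fractions give a closed form: a_n = (-5/12)·(-2)^n + (-5/4)·2^n + (2/3)·1^n.
At n = 12: a_12 = -6826.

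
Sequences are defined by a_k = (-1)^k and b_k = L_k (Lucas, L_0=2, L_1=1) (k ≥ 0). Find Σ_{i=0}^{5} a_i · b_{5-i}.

4

Write out a_i and b_{5-i} for i = 0,…,5 and sum the products.
Σ = 1·11 − 1·7 + 1·4 − 1·3 + 1·1 − 1·2 = 4.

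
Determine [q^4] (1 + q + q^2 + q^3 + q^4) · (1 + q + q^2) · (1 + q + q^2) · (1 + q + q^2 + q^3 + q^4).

(1 + q + q^2 + q^3 + q^4) has coefficients 1,1,1,1,1 for degrees 0…4.
(1 + q + q^2) has coefficients 1,1,1,0,0 for degrees 0…4.
Multiplying by (1 + q + q^2) gives running coefficients 1,2,3,2,1 for degrees 0…4.
Finally multiplying by (1 + q + q^2 + q^3 + q^4), the product of all factors after the first has coefficients 1,3,6,8,9 for degrees 0…4.
[q^4] = 1·9 + 1·8 + 1·6 + 1·3 + 1·1 = 27.

27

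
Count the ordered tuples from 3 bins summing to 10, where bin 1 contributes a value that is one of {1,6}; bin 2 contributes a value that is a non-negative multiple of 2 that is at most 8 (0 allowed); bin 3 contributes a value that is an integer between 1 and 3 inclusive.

3

The generating function for the choices is (z + z^6)·(1 + z^2 + z^4 + z^6 + z^8)·(z + z^2 + z^3); the count is [z^10].
(z + z^6) has coefficients 0,1,0,0,0,0,1 for degrees 0…6.
(1 + z^2 + z^4 + z^6 + z^8) has coefficients 1,0,1,0,1,0,1,0,1,0,0 for degrees 0…10.
Finally multiplying by (z + z^2 + z^3), the product of all factors after the first has coefficients 0,1,1,2,1,2,1,2,1,2,1 for degrees 0…10.
[z^10] = 1·2 + 1·1 = 3.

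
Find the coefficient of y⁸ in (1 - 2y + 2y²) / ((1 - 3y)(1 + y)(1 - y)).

The denominator gives the recurrence a_n = 3a_(n−1) + a_(n−2) − 3a_(n−3) for n ≥ 3; the numerator fixes a_0 = 1, a_1 = 1, a_2 = 6.
Iterating: 1, 1, 6, 16, 51, 151, 456, 1366, 4101, so a_8 = 4101.

4101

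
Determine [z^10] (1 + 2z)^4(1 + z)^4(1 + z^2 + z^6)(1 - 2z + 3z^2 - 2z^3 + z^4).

397

(1 + 2z)^4 has coefficients 1,8,24,32,16 for degrees 0…4.
(1 + z)^4 has coefficients 1,4,6,4,1,0,0,0,0,0,0 for degrees 0…10.
Multiplying by (1 + z^2 + z^6) gives running coefficients 1,4,7,8,7,4,2,4,6,4,1 for degrees 0…10.
Finally multiplying by (1 - 2z + 3z^2 - 2z^3 + z^4), the product of all factors after the first has coefficients 1,2,2,4,5,4,6,6,3,4,5 for degrees 0…10.
[z^10] = 1·5 + 8·4 + 24·3 + 32·6 + 16·6 = 397.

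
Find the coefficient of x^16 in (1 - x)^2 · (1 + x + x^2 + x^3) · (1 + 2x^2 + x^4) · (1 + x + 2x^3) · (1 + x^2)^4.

33

(1 - x)^2 has coefficients 1,-2,1 for degrees 0…2.
(1 + x + x^2 + x^3) has coefficients 1,1,1,1,0,0,0,0,0,0,0,0,0,0,0,0,0 for degrees 0…16.
Multiplying by (1 + 2x^2 + x^4) gives running coefficients 1,1,3,3,3,3,1,1,0,0,0,0,0,0,0,0,0 for degrees 0…16.
Multiplying by (1 + x + 2x^3) gives running coefficients 1,2,4,8,8,12,10,8,7,2,2,0,0,0,0,0,0 for degrees 0…16.
Finally multiplying by (1 + x^2)^4, the product of all factors after the first has coefficients 1,2,8,16,30,56,70,112,112,140,126,112,98,56,50,16,15 for degrees 0…16.
[x^16] = 1·15 − 2·16 + 1·50 = 33.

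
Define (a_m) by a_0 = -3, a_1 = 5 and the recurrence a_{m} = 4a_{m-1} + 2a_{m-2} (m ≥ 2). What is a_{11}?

10087456

The ordinary generating function has denominator 1 - 4y - 2y^2.
Iterating the recurrence: a_0,…,a_{11} = -3, 5, 14, 66, 292, 1300, 5784, 25736, 114512, 509520, 2267104, 10087456.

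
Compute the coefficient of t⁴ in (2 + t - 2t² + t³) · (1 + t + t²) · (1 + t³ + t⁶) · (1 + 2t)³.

50

(2 + t - 2t² + t³) has coefficients 2,1,-2,1 for degrees 0…3.
(1 + t + t²) has coefficients 1,1,1,0,0 for degrees 0…4.
Multiplying by (1 + t³ + t⁶) gives running coefficients 1,1,1,1,1 for degrees 0…4.
Finally multiplying by (1 + 2t)³, the product of all factors after the first has coefficients 1,7,19,27,27 for degrees 0…4.
[t⁴] = 2·27 + 1·27 − 2·19 + 1·7 = 50.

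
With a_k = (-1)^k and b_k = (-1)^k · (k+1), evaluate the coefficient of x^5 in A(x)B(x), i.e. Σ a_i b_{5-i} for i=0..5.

This is [x^5] in the product of the two ordinary generating functions.
Σ = 1·(-6) − 1·5 + 1·(-4) − 1·3 + 1·(-2) − 1·1 = -21.

-21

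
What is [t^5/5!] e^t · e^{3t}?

1024

The EGF product rule gives c_5 = Σ_{k_1+k_2=5} C(5; k_1,k_2) · ∏ g_i(k_i), where e^t gives (1)^k; e^{3t} gives (3)^k.
g_1(k) for k = 0…5: 1, 1, 1, 1, 1, 1.
g_2(k) for k = 0…5: 1, 3, 9, 27, 81, 243.
c_5 = Σ_k C(5,k)·g_1(k)·g_2(5−k) = 1·1·243 + 5·1·81 + 10·1·27 + 10·1·9 + 5·1·3 + 1·1·1 = 243 + 405 + 270 + 90 + 15 + 1 = 1024.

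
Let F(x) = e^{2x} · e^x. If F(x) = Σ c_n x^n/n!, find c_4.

The EGF product rule gives c_4 = Σ_{k_1+k_2=4} C(4; k_1,k_2) · ∏ g_i(k_i), where e^{2x} gives (2)^k; e^x gives (1)^k.
g_1(k) for k = 0…4: 1, 2, 4, 8, 16.
g_2(k) for k = 0…4: 1, 1, 1, 1, 1.
c_4 = Σ_k C(4,k)·g_1(k)·g_2(4−k) = 1·1·1 + 4·2·1 + 6·4·1 + 4·8·1 + 1·16·1 = 1 + 8 + 24 + 32 + 16 = 81.

81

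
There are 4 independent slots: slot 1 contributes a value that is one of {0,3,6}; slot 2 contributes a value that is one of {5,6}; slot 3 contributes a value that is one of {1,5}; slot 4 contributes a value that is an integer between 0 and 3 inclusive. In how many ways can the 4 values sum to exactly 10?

4

The generating function for the choices is (1 + x^3 + x^6)·(x^5 + x^6)·(x + x^5)·(1 + x + x^2 + x^3); the count is [x^10].
(1 + x^3 + x^6) has coefficients 1,0,0,1,0,0,1 for degrees 0…6.
(x^5 + x^6) has coefficients 0,0,0,0,0,1,1,0,0,0,0 for degrees 0…10.
Multiplying by (x + x^5) gives running coefficients 0,0,0,0,0,0,1,1,0,0,1 for degrees 0…10.
Finally multiplying by (1 + x + x^2 + x^3), the product of all factors after the first has coefficients 0,0,0,0,0,0,1,2,2,2,2 for degrees 0…10.
[x^10] = 1·2 + 1·2 + 1·0 = 4.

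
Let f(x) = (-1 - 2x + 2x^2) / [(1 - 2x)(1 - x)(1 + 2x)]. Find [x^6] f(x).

-85

Partial fractions give a closed form: a_n = (-3/2)·2^n + (1/3)·1^n + (1/6)·(-2)^n.
At n = 6: a_6 = -85.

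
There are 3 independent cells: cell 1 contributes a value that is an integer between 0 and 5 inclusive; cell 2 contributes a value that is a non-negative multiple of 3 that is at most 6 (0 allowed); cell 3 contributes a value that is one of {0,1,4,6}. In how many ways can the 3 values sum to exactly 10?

6

The generating function for the choices is (1 + y + y² + y³ + y⁴ + y⁵)·(1 + y³ + y⁶)·(1 + y + y⁴ + y⁶); the count is [y¹⁰].
(1 + y + y² + y³ + y⁴ + y⁵) has coefficients 1,1,1,1,1,1 for degrees 0…5.
(1 + y³ + y⁶) has coefficients 1,0,0,1,0,0,1,0,0,0,0 for degrees 0…10.
Finally multiplying by (1 + y + y⁴ + y⁶), the product of all factors after the first has coefficients 1,1,0,1,2,0,2,2,0,1,1 for degrees 0…10.
[y¹⁰] = 1·1 + 1·1 + 1·0 + 1·2 + 1·2 + 1·0 = 6.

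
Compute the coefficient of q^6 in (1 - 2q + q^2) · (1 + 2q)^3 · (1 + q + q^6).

(1 - 2q + q^2) has coefficients 1,-2,1 for degrees 0…2.
(1 + 2q)^3 has coefficients 1,6,12,8,0,0,0 for degrees 0…6.
Finally multiplying by (1 + q + q^6), the product of all factors after the first has coefficients 1,7,18,20,8,0,1 for degrees 0…6.
[q^6] = 1·1 − 2·0 + 1·8 = 9.

9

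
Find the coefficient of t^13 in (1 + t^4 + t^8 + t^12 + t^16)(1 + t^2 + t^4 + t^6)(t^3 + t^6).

2

(1 + t^4 + t^8 + t^12 + t^16) has coefficients 1,0,0,0,1,0,0,0,1,0,0,0,1,0 for degrees 0…13.
(1 + t^2 + t^4 + t^6) has coefficients 1,0,1,0,1,0,1,0,0,0,0,0,0,0 for degrees 0…13.
Finally multiplying by (t^3 + t^6), the product of all factors after the first has coefficients 0,0,0,1,0,1,1,1,1,1,1,0,1,0 for degrees 0…13.
[t^13] = 1·0 + 1·1 + 1·1 + 1·0 = 2.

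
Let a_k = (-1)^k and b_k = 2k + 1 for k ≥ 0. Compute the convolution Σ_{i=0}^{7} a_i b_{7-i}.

Write out a_i and b_{7-i} for i = 0,…,7 and sum the products.
Σ = 1·15 − 1·13 + 1·11 − 1·9 + 1·7 − 1·5 + 1·3 − 1·1 = 8.

8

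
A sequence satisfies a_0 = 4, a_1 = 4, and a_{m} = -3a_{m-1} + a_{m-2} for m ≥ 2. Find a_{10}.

The ordinary generating function has denominator 1 + 3x - x^2.
Iterating the recurrence: a_0,…,a_{10} = 4, 4, -8, 28, -92, 304, -1004, 3316, -10952, 36172, -119468.

-119468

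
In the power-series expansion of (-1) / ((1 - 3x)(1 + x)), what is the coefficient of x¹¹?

Partial fractions give a closed form: a_n = (-3/4)·3^n + (-1/4)·(-1)^n.
At n = 11: a_11 = -132860.

-132860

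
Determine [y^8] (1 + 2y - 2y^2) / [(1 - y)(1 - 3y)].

14215

The denominator gives the recurrence a_n = 4a_(n−1) − 3a_(n−2) for n ≥ 3; the numerator fixes a_0 = 1, a_1 = 6, a_2 = 19.
Iterating: 1, 6, 19, 58, 175, 526, 1579, 4738, 14215, so a_8 = 14215.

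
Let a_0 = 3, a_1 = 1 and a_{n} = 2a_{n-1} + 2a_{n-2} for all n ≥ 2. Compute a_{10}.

21376

The ordinary generating function has denominator 1 - 2y - 2y^2.
Iterating the recurrence: a_0,…,a_{10} = 3, 1, 8, 18, 52, 140, 384, 1048, 2864, 7824, 21376.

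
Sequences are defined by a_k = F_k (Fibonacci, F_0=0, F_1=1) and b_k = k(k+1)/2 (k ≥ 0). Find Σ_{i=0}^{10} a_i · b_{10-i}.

This is [x^10] in the product of the two ordinary generating functions.
Σ = 0·55 + 1·45 + 1·36 + 2·28 + 3·21 + 5·15 + 8·10 + 13·6 + 21·3 + 34·1 + 55·0 = 530.

530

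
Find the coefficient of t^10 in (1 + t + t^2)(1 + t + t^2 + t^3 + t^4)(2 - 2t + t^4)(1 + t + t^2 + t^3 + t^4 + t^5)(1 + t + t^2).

22

(1 + t + t^2) has coefficients 1,1,1 for degrees 0…2.
(1 + t + t^2 + t^3 + t^4) has coefficients 1,1,1,1,1,0,0,0,0,0,0 for degrees 0…10.
Multiplying by (2 - 2t + t^4) gives running coefficients 2,0,0,0,1,-1,1,1,1,0,0 for degrees 0…10.
Multiplying by (1 + t + t^2 + t^3 + t^4 + t^5) gives running coefficients 2,2,2,2,3,2,1,2,3,3,2 for degrees 0…10.
Finally multiplying by (1 + t + t^2), the product of all factors after the first has coefficients 2,4,6,6,7,7,6,5,6,8,8 for degrees 0…10.
[t^10] = 1·8 + 1·8 + 1·6 = 22.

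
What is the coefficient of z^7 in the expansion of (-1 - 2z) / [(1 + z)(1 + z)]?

-6

The denominator gives the recurrence a_n = −2a_(n−1) − a_(n−2) for n ≥ 2; the numerator fixes a_0 = -1, a_1 = 0.
Iterating: -1, 0, 1, -2, 3, -4, 5, -6, so a_7 = -6.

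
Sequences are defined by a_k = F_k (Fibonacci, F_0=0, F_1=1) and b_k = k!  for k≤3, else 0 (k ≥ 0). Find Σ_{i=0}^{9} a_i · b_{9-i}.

The convolution is the t^9 coefficient of A(t)B(t).
Σ = 0·0 + 1·0 + 1·0 + 2·0 + 3·0 + 5·0 + 8·6 + 13·2 + 21·1 + 34·1 = 129.

129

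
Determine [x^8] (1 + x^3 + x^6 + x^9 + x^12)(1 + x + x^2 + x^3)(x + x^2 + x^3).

4

(1 + x^3 + x^6 + x^9 + x^12) has coefficients 1,0,0,1,0,0,1,0,0 for degrees 0…8.
(1 + x + x^2 + x^3) has coefficients 1,1,1,1,0,0,0,0,0 for degrees 0…8.
Finally multiplying by (x + x^2 + x^3), the product of all factors after the first has coefficients 0,1,2,3,3,2,1,0,0 for degrees 0…8.
[x^8] = 1·0 + 1·2 + 1·2 = 4.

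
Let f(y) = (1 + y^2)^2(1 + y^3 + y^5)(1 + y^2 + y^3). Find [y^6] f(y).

(1 + y^2)^2 has coefficients 1,0,2,0,1 for degrees 0…4.
(1 + y^3 + y^5) has coefficients 1,0,0,1,0,1,0 for degrees 0…6.
Finally multiplying by (1 + y^2 + y^3), the product of all factors after the first has coefficients 1,0,1,2,0,2,1 for degrees 0…6.
[y^6] = 1·1 + 2·0 + 1·1 = 2.

2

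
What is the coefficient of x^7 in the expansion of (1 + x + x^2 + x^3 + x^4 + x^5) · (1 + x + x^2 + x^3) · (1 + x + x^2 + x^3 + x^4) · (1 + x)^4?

(1 + x + x^2 + x^3 + x^4 + x^5) has coefficients 1,1,1,1,1,1 for degrees 0…5.
(1 + x + x^2 + x^3) has coefficients 1,1,1,1,0,0,0,0 for degrees 0…7.
Multiplying by (1 + x + x^2 + x^3 + x^4) gives running coefficients 1,2,3,4,4,3,2,1 for degrees 0…7.
Finally multiplying by (1 + x)^4, the product of all factors after the first has coefficients 1,6,17,32,47,57,57,47 for degrees 0…7.
[x^7] = 1·47 + 1·57 + 1·57 + 1·47 + 1·32 + 1·17 = 257.

257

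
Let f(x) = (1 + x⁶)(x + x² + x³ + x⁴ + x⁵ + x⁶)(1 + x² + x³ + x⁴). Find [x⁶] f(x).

(1 + x⁶) has coefficients 1,0,0,0,0,0,1 for degrees 0…6.
(x + x² + x³ + x⁴ + x⁵ + x⁶) has coefficients 0,1,1,1,1,1,1 for degrees 0…6.
Finally multiplying by (1 + x² + x³ + x⁴), the product of all factors after the first has coefficients 0,1,1,2,3,4,4 for degrees 0…6.
[x⁶] = 1·4 + 1·0 = 4.

4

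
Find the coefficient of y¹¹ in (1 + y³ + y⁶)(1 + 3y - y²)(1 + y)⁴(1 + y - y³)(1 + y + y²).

(1 + y³ + y⁶) has coefficients 1,0,0,1,0,0,1 for degrees 0…6.
(1 + 3y - y²) has coefficients 1,3,-1,0,0,0,0,0,0,0,0,0 for degrees 0…11.
Multiplying by (1 + y)⁴ gives running coefficients 1,7,17,18,7,-1,-1,0,0,0,0,0 for degrees 0…11.
Multiplying by (1 + y - y³) gives running coefficients 1,8,24,34,18,-11,-20,-8,1,1,0,0 for degrees 0…11.
Finally multiplying by (1 + y + y²), the product of all factors after the first has coefficients 1,9,33,66,76,41,-13,-39,-27,-6,2,1 for degrees 0…11.
[y¹¹] = 1·1 + 1·(-27) + 1·41 = 15.

15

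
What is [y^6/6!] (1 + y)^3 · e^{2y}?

3040

The EGF product rule gives c_6 = Σ_{k_1+k_2=6} C(6; k_1,k_2) · ∏ g_i(k_i), where (1+y)^3 gives the falling factorial (3)_k; e^{2y} gives (2)^k.
g_1(k) for k = 0…6: 1, 3, 6, 6, 0, 0, 0.
g_2(k) for k = 0…6: 1, 2, 4, 8, 16, 32, 64.
c_6 = Σ_k C(6,k)·g_1(k)·g_2(6−k) = 1·1·64 + 6·3·32 + 15·6·16 + 20·6·8 = 64 + 576 + 1440 + 960 = 3040.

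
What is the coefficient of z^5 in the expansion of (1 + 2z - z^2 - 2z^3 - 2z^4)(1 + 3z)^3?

(1 + 2z - z^2 - 2z^3 - 2z^4) has coefficients 1,2,-1,-2,-2 for degrees 0…4.
(1 + 3z)^3 has coefficients 1,9,27,27,0,0 for degrees 0…5.
[z^5] = 1·0 + 2·0 − 1·27 − 2·27 − 2·9 = -99.

-99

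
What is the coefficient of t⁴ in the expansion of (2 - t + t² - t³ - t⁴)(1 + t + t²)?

(2 - t + t² - t³ - t⁴) has coefficients 2,-1,1,-1,-1 for degrees 0…4.
(1 + t + t²) has coefficients 1,1,1,0,0 for degrees 0…4.
[t⁴] = 2·0 − 1·0 + 1·1 − 1·1 − 1·1 = -1.

-1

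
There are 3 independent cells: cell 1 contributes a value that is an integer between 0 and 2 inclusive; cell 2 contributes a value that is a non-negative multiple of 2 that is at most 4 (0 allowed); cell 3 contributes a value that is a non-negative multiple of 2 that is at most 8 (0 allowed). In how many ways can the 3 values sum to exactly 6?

The generating function for the choices is (1 + q + q²)·(1 + q² + q⁴)·(1 + q² + q⁴ + q⁶ + q⁸); the count is [q⁶].
(1 + q + q²) has coefficients 1,1,1 for degrees 0…2.
(1 + q² + q⁴) has coefficients 1,0,1,0,1,0,0 for degrees 0…6.
Finally multiplying by (1 + q² + q⁴ + q⁶ + q⁸), the product of all factors after the first has coefficients 1,0,2,0,3,0,3 for degrees 0…6.
[q⁶] = 1·3 + 1·0 + 1·3 = 6.

6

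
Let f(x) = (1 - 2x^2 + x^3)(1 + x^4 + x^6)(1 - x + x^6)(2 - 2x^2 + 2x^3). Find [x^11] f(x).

(1 - 2x^2 + x^3) has coefficients 1,0,-2,1 for degrees 0…3.
(1 + x^4 + x^6) has coefficients 1,0,0,0,1,0,1,0,0,0,0,0 for degrees 0…11.
Multiplying by (1 - x + x^6) gives running coefficients 1,-1,0,0,1,-1,2,-1,0,0,1,0 for degrees 0…11.
Finally multiplying by (2 - 2x^2 + 2x^3), the product of all factors after the first has coefficients 2,-2,-2,4,0,-2,2,2,-6,6,0,0 for degrees 0…11.
[x^11] = 1·0 − 2·6 + 1·(-6) = -18.

-18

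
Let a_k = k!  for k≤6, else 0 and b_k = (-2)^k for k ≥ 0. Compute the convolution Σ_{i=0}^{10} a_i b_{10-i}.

Write out a_i and b_{10-i} for i = 0,…,10 and sum the products.
Σ = 1·1024 + 1·(-512) + 2·256 + 6·(-128) + 24·64 + 120·(-32) + 720·16 + 0·(-8) + 0·4 + 0·(-2) + 0·1 = 9472.

9472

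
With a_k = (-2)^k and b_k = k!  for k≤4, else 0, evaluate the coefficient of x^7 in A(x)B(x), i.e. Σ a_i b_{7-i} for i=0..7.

Write out a_i and b_{7-i} for i = 0,…,7 and sum the products.
Σ = 1·0 − 2·0 + 4·0 − 8·24 + 16·6 − 32·2 + 64·1 − 128·1 = -224.

-224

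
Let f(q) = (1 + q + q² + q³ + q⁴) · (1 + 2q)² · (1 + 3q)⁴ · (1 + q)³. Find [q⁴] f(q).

3095

(1 + q + q² + q³ + q⁴) has coefficients 1,1,1,1,1 for degrees 0…4.
(1 + 2q)² has coefficients 1,4,4,0,0 for degrees 0…4.
Multiplying by (1 + 3q)⁴ gives running coefficients 1,16,106,372,729 for degrees 0…4.
Finally multiplying by (1 + q)³, the product of all factors after the first has coefficients 1,19,157,739,2179 for degrees 0…4.
[q⁴] = 1·2179 + 1·739 + 1·157 + 1·19 + 1·1 = 3095.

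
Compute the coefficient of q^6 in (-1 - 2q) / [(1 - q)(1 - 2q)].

Partial fractions give a closed form: a_n = (3)·1^n + (-4)·2^n.
At n = 6: a_6 = -253.

-253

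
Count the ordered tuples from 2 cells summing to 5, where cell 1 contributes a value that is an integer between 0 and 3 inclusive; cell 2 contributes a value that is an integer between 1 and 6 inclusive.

4

The generating function for the choices is (1 + z + z^2 + z^3)·(z + z^2 + z^3 + z^4 + z^5 + z^6); the count is [z^5].
(1 + z + z^2 + z^3) has coefficients 1,1,1,1 for degrees 0…3.
(z + z^2 + z^3 + z^4 + z^5 + z^6) has coefficients 0,1,1,1,1,1 for degrees 0…5.
[z^5] = 1·1 + 1·1 + 1·1 + 1·1 = 4.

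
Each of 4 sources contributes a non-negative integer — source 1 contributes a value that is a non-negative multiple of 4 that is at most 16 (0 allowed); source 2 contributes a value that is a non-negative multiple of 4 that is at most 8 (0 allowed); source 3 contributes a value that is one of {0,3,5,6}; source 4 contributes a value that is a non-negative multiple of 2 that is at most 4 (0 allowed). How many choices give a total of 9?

5

The generating function for the choices is (1 + q⁴ + q⁸ + q¹² + q¹⁶)·(1 + q⁴ + q⁸)·(1 + q³ + q⁵ + q⁶)·(1 + q² + q⁴); the count is [q⁹].
(1 + q⁴ + q⁸ + q¹² + q¹⁶) has coefficients 1,0,0,0,1,0,0,0,1,0 for degrees 0…9.
(1 + q⁴ + q⁸) has coefficients 1,0,0,0,1,0,0,0,1,0 for degrees 0…9.
Multiplying by (1 + q³ + q⁵ + q⁶) gives running coefficients 1,0,0,1,1,1,1,1,1,1 for degrees 0…9.
Finally multiplying by (1 + q² + q⁴), the product of all factors after the first has coefficients 1,0,1,1,2,2,2,3,3,3 for degrees 0…9.
[q⁹] = 1·3 + 1·2 + 1·0 = 5.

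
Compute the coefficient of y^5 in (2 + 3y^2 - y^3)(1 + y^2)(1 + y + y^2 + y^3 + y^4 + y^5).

8

(2 + 3y^2 - y^3) has coefficients 2,0,3,-1 for degrees 0…3.
(1 + y^2) has coefficients 1,0,1,0,0,0 for degrees 0…5.
Finally multiplying by (1 + y + y^2 + y^3 + y^4 + y^5), the product of all factors after the first has coefficients 1,1,2,2,2,2 for degrees 0…5.
[y^5] = 2·2 + 3·2 − 1·2 = 8.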